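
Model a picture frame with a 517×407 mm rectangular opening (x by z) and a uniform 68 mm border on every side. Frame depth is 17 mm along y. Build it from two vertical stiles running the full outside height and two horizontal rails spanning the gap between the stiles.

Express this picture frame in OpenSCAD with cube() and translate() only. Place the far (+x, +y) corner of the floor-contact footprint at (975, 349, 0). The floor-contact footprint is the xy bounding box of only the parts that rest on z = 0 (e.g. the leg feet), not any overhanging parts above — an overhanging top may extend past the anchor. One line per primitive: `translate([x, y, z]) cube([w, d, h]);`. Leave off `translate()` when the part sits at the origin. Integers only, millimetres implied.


translate([322, 332, 0]) cube([68, 17, 543]);
translate([907, 332, 0]) cube([68, 17, 543]);
translate([390, 332, 0]) cube([517, 17, 68]);
translate([390, 332, 475]) cube([517, 17, 68]);


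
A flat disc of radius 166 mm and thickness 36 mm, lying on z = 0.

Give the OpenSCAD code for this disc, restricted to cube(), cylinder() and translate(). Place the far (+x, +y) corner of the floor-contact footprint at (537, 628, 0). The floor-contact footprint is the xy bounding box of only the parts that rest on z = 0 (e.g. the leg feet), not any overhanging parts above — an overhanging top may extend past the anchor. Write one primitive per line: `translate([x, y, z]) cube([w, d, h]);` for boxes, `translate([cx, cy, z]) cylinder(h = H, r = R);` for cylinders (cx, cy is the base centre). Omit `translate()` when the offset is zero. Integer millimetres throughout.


translate([371, 462, 0]) cylinder(h = 36, r = 166);


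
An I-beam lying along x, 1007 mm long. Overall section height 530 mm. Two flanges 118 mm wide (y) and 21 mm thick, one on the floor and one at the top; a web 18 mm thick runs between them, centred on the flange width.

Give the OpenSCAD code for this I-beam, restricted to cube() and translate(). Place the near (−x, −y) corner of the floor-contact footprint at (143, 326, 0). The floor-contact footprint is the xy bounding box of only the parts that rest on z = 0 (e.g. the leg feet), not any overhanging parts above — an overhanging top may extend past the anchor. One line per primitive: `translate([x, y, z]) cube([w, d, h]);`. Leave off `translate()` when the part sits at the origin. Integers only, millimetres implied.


translate([143, 326, 0]) cube([1007, 118, 21]);
translate([143, 376, 21]) cube([1007, 18, 488]);
translate([143, 326, 509]) cube([1007, 118, 21]);


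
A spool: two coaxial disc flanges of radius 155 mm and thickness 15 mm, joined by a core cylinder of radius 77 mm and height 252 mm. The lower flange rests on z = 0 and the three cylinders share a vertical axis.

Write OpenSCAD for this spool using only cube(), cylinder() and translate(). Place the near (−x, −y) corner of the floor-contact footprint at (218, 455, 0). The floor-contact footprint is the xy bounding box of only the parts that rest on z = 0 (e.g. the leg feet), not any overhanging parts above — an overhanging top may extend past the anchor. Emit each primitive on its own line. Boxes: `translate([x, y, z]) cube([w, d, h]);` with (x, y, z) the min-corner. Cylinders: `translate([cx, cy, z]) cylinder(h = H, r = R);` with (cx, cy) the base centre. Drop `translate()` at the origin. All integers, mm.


translate([373, 610, 0]) cylinder(h = 15, r = 155);
translate([373, 610, 15]) cylinder(h = 252, r = 77);
translate([373, 610, 267]) cylinder(h = 15, r = 155);


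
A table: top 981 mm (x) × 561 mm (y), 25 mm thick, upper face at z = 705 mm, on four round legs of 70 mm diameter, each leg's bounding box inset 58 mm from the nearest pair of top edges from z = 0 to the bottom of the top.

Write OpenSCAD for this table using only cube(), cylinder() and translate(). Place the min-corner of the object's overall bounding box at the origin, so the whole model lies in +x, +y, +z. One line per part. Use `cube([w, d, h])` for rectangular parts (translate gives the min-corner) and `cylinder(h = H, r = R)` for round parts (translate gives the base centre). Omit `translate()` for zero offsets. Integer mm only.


translate([0, 0, 680]) cube([981, 561, 25]);
translate([93, 93, 0]) cylinder(h = 680, r = 35);
translate([888, 93, 0]) cylinder(h = 680, r = 35);
translate([93, 468, 0]) cylinder(h = 680, r = 35);
translate([888, 468, 0]) cylinder(h = 680, r = 35);


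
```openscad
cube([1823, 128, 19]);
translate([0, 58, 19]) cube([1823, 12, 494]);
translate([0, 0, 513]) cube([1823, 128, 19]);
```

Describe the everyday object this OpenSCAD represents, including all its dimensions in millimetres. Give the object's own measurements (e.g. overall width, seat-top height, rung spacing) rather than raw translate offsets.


An I-beam lying along x, 1823 mm long. Overall section height 532 mm. Two flanges 128 mm wide (y) and 19 mm thick, one on the floor and one at the top; a web 12 mm thick runs between them, centred on the flange width.


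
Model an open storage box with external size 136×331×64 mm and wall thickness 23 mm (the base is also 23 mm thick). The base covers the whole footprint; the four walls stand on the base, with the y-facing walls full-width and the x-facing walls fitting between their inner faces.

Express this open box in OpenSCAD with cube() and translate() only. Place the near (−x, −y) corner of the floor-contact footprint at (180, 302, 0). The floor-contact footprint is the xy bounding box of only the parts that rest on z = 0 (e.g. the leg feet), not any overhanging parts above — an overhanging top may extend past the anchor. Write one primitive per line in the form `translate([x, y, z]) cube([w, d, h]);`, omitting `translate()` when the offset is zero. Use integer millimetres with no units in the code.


translate([180, 302, 0]) cube([136, 331, 23]);
translate([180, 302, 23]) cube([136, 23, 41]);
translate([180, 610, 23]) cube([136, 23, 41]);
translate([180, 325, 23]) cube([23, 285, 41]);
translate([293, 325, 23]) cube([23, 285, 41]);


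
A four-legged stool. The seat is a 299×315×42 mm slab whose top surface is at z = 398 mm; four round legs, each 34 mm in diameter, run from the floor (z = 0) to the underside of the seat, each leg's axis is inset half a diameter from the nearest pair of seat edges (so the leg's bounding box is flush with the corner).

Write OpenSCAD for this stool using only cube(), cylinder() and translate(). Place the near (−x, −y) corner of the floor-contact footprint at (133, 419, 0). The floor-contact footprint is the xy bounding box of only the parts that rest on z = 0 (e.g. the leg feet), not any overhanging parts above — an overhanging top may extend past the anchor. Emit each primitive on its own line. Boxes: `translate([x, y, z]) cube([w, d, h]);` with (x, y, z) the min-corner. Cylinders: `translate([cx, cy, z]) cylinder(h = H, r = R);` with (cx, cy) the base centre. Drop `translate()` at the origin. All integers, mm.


translate([133, 419, 356]) cube([299, 315, 42]);
translate([150, 436, 0]) cylinder(h = 356, r = 17);
translate([415, 436, 0]) cylinder(h = 356, r = 17);
translate([150, 717, 0]) cylinder(h = 356, r = 17);
translate([415, 717, 0]) cylinder(h = 356, r = 17);


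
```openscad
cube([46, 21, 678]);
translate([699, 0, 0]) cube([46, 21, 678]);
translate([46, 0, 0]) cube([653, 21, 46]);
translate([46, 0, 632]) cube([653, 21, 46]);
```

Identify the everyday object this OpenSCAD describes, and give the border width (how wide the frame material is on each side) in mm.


A picture frame. The border width is 46 mm.

Four thin pieces enclosing a rectangular opening — a picture frame. The two full-height stiles are 678 mm tall; the top rail sits at z = 632 and is 46 mm tall, so the border above the opening is 678 − 632 = 46 mm, matching the stile x-width.


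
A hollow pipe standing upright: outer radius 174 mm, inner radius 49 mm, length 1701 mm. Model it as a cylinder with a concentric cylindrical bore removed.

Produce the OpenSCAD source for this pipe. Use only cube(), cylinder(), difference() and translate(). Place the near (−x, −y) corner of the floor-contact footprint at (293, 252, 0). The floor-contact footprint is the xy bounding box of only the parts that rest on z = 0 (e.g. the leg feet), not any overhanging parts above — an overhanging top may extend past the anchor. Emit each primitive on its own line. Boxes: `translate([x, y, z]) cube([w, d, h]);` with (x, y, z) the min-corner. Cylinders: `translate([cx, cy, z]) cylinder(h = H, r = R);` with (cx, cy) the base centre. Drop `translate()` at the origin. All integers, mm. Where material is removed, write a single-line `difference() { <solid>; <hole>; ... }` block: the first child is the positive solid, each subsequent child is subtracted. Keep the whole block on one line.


difference() { translate([467, 426, 0]) cylinder(h = 1701, r = 174); translate([467, 426, 0]) cylinder(h = 1701, r = 49); }


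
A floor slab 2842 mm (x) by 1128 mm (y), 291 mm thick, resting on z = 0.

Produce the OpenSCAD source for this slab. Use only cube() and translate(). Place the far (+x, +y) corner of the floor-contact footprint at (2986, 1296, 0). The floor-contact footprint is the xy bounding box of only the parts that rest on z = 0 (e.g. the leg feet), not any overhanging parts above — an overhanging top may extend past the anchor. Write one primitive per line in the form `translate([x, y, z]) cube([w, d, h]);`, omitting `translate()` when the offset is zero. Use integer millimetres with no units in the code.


translate([144, 168, 0]) cube([2842, 1128, 291]);


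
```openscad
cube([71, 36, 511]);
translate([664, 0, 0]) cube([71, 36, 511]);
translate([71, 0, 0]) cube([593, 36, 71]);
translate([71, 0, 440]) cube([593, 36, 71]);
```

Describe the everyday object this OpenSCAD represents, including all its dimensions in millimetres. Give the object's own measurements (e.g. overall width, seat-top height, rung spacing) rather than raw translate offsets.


A rectangular picture frame lying in the x–z plane (depth along y). The opening is 593 mm wide (x) by 369 mm tall (z), surrounded by a border 71 mm wide on all four sides. The frame is 36 mm deep and is made of two full-height vertical stiles with two horizontal rails fitted between them.


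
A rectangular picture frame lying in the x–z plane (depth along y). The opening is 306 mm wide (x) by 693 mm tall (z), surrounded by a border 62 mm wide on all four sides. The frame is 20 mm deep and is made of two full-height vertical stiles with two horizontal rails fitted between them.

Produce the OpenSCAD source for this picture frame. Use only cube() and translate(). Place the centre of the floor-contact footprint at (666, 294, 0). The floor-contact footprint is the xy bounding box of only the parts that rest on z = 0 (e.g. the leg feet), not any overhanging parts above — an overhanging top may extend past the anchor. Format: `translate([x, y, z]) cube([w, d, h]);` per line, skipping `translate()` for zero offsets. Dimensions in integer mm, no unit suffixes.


translate([451, 284, 0]) cube([62, 20, 817]);
translate([819, 284, 0]) cube([62, 20, 817]);
translate([513, 284, 0]) cube([306, 20, 62]);
translate([513, 284, 755]) cube([306, 20, 62]);


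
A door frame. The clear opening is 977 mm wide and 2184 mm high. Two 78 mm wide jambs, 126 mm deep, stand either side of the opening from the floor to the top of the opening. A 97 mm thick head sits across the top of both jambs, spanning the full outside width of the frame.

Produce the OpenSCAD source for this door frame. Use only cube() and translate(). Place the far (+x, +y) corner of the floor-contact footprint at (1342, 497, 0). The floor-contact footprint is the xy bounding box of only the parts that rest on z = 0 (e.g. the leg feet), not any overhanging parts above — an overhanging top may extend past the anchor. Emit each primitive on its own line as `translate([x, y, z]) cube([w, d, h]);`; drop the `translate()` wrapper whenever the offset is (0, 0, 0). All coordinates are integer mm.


translate([209, 371, 0]) cube([78, 126, 2184]);
translate([1264, 371, 0]) cube([78, 126, 2184]);
translate([209, 371, 2184]) cube([1133, 126, 97]);


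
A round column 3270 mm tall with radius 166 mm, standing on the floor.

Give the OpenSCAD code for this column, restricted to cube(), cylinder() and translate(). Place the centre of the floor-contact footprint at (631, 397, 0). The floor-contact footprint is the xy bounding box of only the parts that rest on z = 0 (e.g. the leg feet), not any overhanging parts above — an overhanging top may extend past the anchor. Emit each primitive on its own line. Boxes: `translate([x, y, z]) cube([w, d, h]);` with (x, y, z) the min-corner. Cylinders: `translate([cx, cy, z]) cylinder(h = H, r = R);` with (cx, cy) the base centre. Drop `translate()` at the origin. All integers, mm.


translate([631, 397, 0]) cylinder(h = 3270, r = 166);


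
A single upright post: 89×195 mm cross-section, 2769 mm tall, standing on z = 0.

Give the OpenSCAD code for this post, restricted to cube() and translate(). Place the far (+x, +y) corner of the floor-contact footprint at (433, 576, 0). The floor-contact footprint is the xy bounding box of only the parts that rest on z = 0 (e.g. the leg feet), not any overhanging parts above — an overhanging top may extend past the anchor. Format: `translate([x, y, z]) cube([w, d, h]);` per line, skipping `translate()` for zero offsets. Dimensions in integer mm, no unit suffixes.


translate([344, 381, 0]) cube([89, 195, 2769]);


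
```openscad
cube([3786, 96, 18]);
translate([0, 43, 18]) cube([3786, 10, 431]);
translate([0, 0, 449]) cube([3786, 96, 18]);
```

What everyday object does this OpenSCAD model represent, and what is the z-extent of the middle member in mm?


An I-beam. The web height is 431 mm.

Two wide flanges with a thin centred web — an I-beam. Overall 467 mm minus two 18 mm flanges gives a web of 467 − 2·18 = 431 mm.


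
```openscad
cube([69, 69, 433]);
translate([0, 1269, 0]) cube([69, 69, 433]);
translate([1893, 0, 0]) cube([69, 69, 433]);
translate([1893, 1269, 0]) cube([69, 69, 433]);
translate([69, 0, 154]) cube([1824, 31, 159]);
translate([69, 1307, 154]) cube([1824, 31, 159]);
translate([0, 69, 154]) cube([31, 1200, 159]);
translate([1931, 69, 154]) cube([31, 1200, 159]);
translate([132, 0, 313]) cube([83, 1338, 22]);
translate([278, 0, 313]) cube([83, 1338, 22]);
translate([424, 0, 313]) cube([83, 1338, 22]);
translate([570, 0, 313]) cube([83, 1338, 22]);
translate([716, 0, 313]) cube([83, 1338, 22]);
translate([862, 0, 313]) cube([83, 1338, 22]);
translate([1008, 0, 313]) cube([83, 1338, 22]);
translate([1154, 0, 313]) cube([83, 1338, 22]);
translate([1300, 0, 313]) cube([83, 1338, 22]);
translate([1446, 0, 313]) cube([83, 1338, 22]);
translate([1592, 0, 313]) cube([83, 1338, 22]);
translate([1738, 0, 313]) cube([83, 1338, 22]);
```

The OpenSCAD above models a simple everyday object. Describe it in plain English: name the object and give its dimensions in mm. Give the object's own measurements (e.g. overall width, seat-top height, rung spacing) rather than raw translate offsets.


A bed frame 1962 mm long (x) by 1338 mm wide (y). Four 69×69 mm corner posts, 433 mm tall, at the corners of the footprint. Four rails of 31 mm thickness and 159 mm height run between adjacent posts with their undersides at z = 154 mm, their outer faces flush with the outside of the frame (the two x-running rails run between the posts' inner faces; the two y-running rails run between the posts' inner faces). 12 slats, each 83 mm wide (x) and 22 mm thick, lie across the top of the two x-running rails, running the full 1338 mm width of the frame in y; along x they sit between the end posts with a 63 mm gap after the −x posts and between neighbouring slats, leaving 72 mm before the +x posts.


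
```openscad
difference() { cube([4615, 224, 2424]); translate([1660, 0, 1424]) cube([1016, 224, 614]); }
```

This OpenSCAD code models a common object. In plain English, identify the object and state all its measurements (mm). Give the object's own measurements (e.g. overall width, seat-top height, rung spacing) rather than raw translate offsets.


A wall 4615 mm long (x), 224 mm thick (y), 2424 mm tall, with a rectangular window opening cut through it. The opening is 1016 mm wide and 614 mm tall; its sill is at z = 1424 mm and its near (−x) edge is 1660 mm from the wall's −x end. The opening passes through the full wall thickness.


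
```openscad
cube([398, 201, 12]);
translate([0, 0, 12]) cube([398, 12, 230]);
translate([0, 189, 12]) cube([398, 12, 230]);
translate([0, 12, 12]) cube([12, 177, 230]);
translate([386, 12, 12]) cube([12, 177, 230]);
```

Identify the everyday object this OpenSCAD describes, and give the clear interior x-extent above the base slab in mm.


An open box. The internal width is 374 mm.

A 398×201 base slab with four walls standing on it — an open box. The base is 398 mm wide and the walls are 12 mm thick, so the internal width is 398 − 2 × 12 = 374 mm.


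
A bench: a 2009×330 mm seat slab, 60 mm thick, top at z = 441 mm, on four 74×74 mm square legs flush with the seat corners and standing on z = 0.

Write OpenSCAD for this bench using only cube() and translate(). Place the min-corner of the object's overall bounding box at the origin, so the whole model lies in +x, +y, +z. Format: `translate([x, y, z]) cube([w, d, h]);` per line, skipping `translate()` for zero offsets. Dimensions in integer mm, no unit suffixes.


translate([0, 0, 381]) cube([2009, 330, 60]);
cube([74, 74, 381]);
translate([0, 256, 0]) cube([74, 74, 381]);
translate([1935, 0, 0]) cube([74, 74, 381]);
translate([1935, 256, 0]) cube([74, 74, 381]);


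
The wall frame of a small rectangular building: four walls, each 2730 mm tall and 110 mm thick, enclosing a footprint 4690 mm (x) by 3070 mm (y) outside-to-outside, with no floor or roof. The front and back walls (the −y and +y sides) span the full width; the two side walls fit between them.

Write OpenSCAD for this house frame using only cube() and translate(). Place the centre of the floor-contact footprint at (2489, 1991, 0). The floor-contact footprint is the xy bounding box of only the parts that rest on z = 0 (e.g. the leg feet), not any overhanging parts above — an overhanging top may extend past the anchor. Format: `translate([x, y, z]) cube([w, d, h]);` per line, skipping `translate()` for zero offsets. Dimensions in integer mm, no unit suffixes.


translate([144, 456, 0]) cube([4690, 110, 2730]);
translate([144, 3416, 0]) cube([4690, 110, 2730]);
translate([144, 566, 0]) cube([110, 2850, 2730]);
translate([4724, 566, 0]) cube([110, 2850, 2730]);


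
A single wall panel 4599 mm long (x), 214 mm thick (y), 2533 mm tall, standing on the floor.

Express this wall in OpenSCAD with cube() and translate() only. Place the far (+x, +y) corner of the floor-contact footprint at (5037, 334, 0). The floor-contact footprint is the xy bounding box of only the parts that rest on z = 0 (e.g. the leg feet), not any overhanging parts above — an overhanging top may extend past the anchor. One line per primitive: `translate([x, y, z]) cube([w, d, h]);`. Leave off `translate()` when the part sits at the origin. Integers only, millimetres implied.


translate([438, 120, 0]) cube([4599, 214, 2533]);


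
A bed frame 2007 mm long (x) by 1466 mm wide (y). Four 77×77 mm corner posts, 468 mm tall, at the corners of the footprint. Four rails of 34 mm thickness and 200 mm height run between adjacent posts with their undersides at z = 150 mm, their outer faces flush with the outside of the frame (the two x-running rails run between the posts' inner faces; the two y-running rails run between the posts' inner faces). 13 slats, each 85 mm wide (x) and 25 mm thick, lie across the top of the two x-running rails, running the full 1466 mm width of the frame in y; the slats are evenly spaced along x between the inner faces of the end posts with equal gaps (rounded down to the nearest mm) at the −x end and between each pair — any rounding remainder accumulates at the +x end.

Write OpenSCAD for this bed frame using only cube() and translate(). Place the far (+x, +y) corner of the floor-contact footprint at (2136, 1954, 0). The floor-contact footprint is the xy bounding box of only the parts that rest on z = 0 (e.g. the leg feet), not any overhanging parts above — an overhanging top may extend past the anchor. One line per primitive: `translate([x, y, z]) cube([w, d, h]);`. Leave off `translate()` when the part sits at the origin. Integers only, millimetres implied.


// slat z = rail_z + rail_h = 150 + 200 = 350
// slat gap = ⌊(1853 − 13·85) / 14⌋ = 53
translate([129, 488, 0]) cube([77, 77, 468]);
translate([129, 1877, 0]) cube([77, 77, 468]);
translate([2059, 488, 0]) cube([77, 77, 468]);
translate([2059, 1877, 0]) cube([77, 77, 468]);
translate([206, 488, 150]) cube([1853, 34, 200]);
translate([206, 1920, 150]) cube([1853, 34, 200]);
translate([129, 565, 150]) cube([34, 1312, 200]);
translate([2102, 565, 150]) cube([34, 1312, 200]);
translate([259, 488, 350]) cube([85, 1466, 25]);
translate([397, 488, 350]) cube([85, 1466, 25]);
translate([535, 488, 350]) cube([85, 1466, 25]);
translate([673, 488, 350]) cube([85, 1466, 25]);
translate([811, 488, 350]) cube([85, 1466, 25]);
translate([949, 488, 350]) cube([85, 1466, 25]);
translate([1087, 488, 350]) cube([85, 1466, 25]);
translate([1225, 488, 350]) cube([85, 1466, 25]);
translate([1363, 488, 350]) cube([85, 1466, 25]);
translate([1501, 488, 350]) cube([85, 1466, 25]);
translate([1639, 488, 350]) cube([85, 1466, 25]);
translate([1777, 488, 350]) cube([85, 1466, 25]);
translate([1915, 488, 350]) cube([85, 1466, 25]);


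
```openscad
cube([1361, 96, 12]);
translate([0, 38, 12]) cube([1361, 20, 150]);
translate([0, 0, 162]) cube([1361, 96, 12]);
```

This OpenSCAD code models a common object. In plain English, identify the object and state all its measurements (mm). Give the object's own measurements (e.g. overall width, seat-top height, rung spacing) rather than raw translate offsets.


An I-beam lying along x, 1361 mm long. Overall section height 174 mm. Two flanges 96 mm wide (y) and 12 mm thick, one on the floor and one at the top; a web 20 mm thick runs between them, centred on the flange width.


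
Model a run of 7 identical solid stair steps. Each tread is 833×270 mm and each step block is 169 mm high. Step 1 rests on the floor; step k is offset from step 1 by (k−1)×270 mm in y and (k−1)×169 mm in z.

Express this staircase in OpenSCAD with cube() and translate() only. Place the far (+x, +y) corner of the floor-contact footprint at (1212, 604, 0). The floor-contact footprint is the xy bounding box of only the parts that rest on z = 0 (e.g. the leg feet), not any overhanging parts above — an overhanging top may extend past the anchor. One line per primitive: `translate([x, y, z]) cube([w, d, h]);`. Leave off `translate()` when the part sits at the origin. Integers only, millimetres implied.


translate([379, 334, 0]) cube([833, 270, 169]);
translate([379, 604, 169]) cube([833, 270, 169]);
translate([379, 874, 338]) cube([833, 270, 169]);
translate([379, 1144, 507]) cube([833, 270, 169]);
translate([379, 1414, 676]) cube([833, 270, 169]);
translate([379, 1684, 845]) cube([833, 270, 169]);
translate([379, 1954, 1014]) cube([833, 270, 169]);


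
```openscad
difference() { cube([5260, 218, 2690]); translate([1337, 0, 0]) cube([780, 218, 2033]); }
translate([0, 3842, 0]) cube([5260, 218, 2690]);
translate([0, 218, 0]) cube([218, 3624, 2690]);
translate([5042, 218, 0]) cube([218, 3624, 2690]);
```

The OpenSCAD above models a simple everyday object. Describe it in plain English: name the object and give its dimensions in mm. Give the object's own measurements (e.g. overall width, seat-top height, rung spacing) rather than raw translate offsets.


A single room: four walls, each 2690 mm tall and 218 mm thick, enclosing an outside footprint 5260×4060 mm (x × y), no floor or roof. The front and back walls (−y and +y sides) run the full x-width; the side walls fit between their inner faces. A door opening 780 mm wide and 2033 mm tall is cut through the front wall from the floor up, its −x edge 1337 mm from the wall's −x end.


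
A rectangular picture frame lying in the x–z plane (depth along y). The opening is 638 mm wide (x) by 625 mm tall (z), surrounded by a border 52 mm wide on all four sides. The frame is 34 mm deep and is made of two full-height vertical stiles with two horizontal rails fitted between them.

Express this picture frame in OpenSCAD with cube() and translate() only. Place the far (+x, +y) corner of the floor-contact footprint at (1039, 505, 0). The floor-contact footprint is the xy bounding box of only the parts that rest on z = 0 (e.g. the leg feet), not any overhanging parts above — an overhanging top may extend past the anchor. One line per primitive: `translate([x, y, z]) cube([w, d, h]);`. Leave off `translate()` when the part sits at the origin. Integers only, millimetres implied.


translate([297, 471, 0]) cube([52, 34, 729]);
translate([987, 471, 0]) cube([52, 34, 729]);
translate([349, 471, 0]) cube([638, 34, 52]);
translate([349, 471, 677]) cube([638, 34, 52]);


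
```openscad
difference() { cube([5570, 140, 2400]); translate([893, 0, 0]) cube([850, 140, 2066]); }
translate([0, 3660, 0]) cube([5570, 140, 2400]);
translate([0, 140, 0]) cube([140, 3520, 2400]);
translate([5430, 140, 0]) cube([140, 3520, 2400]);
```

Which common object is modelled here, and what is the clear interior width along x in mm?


A single room. The interior width is 5290 mm.

Four walls enclosing a rectangle with a door in the front wall — a room. Outside width 5570 minus two 140 mm walls gives 5290 mm.


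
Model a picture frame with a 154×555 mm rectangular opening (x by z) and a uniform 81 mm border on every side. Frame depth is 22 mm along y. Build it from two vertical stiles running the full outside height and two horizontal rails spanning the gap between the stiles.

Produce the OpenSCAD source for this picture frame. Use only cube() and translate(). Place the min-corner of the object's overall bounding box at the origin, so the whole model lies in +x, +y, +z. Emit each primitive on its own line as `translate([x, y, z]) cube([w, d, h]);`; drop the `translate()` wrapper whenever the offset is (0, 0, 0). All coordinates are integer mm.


cube([81, 22, 717]);
translate([235, 0, 0]) cube([81, 22, 717]);
translate([81, 0, 0]) cube([154, 22, 81]);
translate([81, 0, 636]) cube([154, 22, 81]);


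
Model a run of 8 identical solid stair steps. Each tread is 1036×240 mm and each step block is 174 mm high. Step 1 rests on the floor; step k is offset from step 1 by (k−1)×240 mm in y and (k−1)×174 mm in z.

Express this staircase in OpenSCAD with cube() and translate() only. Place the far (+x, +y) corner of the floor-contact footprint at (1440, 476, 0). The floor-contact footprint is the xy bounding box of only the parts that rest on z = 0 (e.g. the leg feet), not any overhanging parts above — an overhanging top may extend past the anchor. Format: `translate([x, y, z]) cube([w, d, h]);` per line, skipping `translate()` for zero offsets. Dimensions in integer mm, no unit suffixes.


translate([404, 236, 0]) cube([1036, 240, 174]);
translate([404, 476, 174]) cube([1036, 240, 174]);
translate([404, 716, 348]) cube([1036, 240, 174]);
translate([404, 956, 522]) cube([1036, 240, 174]);
translate([404, 1196, 696]) cube([1036, 240, 174]);
translate([404, 1436, 870]) cube([1036, 240, 174]);
translate([404, 1676, 1044]) cube([1036, 240, 174]);
translate([404, 1916, 1218]) cube([1036, 240, 174]);


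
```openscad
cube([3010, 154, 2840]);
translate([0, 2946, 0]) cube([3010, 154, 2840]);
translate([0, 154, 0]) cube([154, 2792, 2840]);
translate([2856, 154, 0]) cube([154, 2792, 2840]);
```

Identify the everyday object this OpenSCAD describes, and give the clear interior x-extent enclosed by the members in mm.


A house (or room) frame. The interior width is 2702 mm.

Four 2840 mm walls enclosing a rectangle with no floor or roof — a room or house frame. Outside width is 3010 mm and wall thickness is 154 mm, so the interior width is 3010 − 2 × 154 = 2702 mm.


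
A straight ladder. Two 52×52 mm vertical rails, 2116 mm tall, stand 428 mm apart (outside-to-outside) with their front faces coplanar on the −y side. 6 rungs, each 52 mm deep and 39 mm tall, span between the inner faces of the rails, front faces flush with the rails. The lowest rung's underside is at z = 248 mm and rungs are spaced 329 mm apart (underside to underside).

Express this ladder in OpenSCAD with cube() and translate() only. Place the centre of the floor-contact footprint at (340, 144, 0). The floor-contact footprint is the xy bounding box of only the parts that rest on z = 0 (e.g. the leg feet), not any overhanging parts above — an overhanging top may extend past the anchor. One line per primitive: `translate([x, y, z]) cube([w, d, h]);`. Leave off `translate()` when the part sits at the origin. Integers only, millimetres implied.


// rung span = 428 - 2*52 = 324
// rung[k] z = 248 + k*329
translate([126, 118, 0]) cube([52, 52, 2116]);
translate([502, 118, 0]) cube([52, 52, 2116]);
translate([178, 118, 248]) cube([324, 52, 39]);
translate([178, 118, 577]) cube([324, 52, 39]);
translate([178, 118, 906]) cube([324, 52, 39]);
translate([178, 118, 1235]) cube([324, 52, 39]);
translate([178, 118, 1564]) cube([324, 52, 39]);
translate([178, 118, 1893]) cube([324, 52, 39]);


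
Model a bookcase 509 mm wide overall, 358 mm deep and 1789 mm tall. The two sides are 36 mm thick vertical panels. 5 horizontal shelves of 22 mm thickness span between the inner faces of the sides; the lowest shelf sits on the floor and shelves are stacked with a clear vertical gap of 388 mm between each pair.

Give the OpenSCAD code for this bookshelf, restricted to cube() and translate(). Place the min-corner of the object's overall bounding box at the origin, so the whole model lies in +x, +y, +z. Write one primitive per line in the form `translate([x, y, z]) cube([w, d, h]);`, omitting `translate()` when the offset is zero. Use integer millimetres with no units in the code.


cube([36, 358, 1789]);
translate([473, 0, 0]) cube([36, 358, 1789]);
translate([36, 0, 0]) cube([437, 358, 22]);
translate([36, 0, 410]) cube([437, 358, 22]);
translate([36, 0, 820]) cube([437, 358, 22]);
translate([36, 0, 1230]) cube([437, 358, 22]);
translate([36, 0, 1640]) cube([437, 358, 22]);


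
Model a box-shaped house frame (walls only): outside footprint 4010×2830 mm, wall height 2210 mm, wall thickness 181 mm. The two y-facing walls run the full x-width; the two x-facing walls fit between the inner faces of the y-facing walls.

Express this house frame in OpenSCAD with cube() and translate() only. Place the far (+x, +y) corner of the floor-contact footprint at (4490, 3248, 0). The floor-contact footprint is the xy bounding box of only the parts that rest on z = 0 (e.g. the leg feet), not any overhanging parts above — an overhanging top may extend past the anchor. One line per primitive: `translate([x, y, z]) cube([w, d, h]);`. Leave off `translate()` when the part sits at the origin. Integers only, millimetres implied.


translate([480, 418, 0]) cube([4010, 181, 2210]);
translate([480, 3067, 0]) cube([4010, 181, 2210]);
translate([480, 599, 0]) cube([181, 2468, 2210]);
translate([4309, 599, 0]) cube([181, 2468, 2210]);


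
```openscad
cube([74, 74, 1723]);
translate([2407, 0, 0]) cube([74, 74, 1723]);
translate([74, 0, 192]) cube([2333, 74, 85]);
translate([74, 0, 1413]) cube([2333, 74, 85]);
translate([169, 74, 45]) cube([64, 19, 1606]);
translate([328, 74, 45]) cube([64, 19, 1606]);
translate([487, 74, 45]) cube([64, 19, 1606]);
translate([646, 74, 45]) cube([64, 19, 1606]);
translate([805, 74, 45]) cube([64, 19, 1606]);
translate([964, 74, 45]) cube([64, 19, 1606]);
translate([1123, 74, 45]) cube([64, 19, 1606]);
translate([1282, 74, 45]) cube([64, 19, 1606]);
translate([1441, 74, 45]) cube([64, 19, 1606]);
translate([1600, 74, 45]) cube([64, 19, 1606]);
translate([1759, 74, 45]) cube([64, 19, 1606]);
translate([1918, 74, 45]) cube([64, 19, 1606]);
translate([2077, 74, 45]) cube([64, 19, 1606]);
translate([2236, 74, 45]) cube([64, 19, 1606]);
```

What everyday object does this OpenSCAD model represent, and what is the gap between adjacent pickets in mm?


A fence section. The picket gap is 95 mm.

Two posts, two rails, 14 pickets — a fence section. Span 2333 mm holds 14 pickets of 64 mm with 15 equal gaps: ⌊(2333 − 14·64) / 15⌋ = 95 mm.


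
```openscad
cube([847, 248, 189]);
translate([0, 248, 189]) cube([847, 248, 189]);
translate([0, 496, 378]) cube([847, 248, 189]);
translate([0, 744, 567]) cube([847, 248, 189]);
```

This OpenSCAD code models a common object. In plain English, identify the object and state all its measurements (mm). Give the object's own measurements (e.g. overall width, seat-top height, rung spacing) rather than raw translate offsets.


A straight staircase of 4 solid steps. Each step is 847 mm wide (x), 248 mm deep (y, the going) and 189 mm tall (the rise). The first step rests on the floor; each subsequent step sits one going further in +y and one rise higher in +z, directly behind and above the previous step with no overlap.


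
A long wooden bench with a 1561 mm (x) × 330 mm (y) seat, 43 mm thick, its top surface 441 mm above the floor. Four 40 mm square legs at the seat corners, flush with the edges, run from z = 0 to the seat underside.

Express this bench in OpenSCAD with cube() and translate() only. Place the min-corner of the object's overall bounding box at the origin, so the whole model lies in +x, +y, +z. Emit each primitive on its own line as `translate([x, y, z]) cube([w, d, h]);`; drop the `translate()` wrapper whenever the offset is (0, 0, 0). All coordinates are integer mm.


// leg_h = 441 − 43 = 398
translate([0, 0, 398]) cube([1561, 330, 43]);
cube([40, 40, 398]);
translate([0, 290, 0]) cube([40, 40, 398]);
translate([1521, 0, 0]) cube([40, 40, 398]);
translate([1521, 290, 0]) cube([40, 40, 398]);


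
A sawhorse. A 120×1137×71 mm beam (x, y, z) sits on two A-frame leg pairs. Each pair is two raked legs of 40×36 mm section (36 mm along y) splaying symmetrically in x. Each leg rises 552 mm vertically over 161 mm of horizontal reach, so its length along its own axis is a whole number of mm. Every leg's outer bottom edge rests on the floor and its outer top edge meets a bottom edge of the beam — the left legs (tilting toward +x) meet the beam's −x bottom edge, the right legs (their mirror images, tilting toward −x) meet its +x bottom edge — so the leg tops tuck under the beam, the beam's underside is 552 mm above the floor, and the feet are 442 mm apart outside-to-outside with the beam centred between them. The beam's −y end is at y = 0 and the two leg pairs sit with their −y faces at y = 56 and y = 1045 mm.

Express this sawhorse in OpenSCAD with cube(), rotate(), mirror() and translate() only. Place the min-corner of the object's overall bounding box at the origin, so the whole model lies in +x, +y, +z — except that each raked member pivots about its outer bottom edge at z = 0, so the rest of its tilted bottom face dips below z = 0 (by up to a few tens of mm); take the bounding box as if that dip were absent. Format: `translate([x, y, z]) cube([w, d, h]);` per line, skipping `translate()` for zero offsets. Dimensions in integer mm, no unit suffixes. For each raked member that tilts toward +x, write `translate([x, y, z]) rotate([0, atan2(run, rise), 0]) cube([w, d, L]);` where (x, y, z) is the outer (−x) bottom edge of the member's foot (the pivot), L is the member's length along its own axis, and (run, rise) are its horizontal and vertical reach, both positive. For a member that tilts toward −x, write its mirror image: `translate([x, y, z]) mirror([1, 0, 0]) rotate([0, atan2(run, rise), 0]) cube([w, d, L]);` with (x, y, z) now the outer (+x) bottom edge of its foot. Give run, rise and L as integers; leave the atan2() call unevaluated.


translate([161, 0, 552]) cube([120, 1137, 71]);
translate([0, 56, 0]) rotate([0, atan2(161, 552), 0]) cube([40, 36, 575]);
translate([442, 56, 0]) mirror([1, 0, 0]) rotate([0, atan2(161, 552), 0]) cube([40, 36, 575]);
translate([0, 1045, 0]) rotate([0, atan2(161, 552), 0]) cube([40, 36, 575]);
translate([442, 1045, 0]) mirror([1, 0, 0]) rotate([0, atan2(161, 552), 0]) cube([40, 36, 575]);


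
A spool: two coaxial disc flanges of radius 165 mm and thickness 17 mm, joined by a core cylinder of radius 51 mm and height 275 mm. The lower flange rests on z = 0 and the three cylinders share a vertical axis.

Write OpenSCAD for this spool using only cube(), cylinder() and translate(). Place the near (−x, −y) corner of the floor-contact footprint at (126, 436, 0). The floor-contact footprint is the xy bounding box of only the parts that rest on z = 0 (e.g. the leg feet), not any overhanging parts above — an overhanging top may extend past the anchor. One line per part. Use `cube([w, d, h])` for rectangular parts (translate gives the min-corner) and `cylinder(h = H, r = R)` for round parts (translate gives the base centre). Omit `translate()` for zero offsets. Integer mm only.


translate([291, 601, 0]) cylinder(h = 17, r = 165);
translate([291, 601, 17]) cylinder(h = 275, r = 51);
translate([291, 601, 292]) cylinder(h = 17, r = 165);


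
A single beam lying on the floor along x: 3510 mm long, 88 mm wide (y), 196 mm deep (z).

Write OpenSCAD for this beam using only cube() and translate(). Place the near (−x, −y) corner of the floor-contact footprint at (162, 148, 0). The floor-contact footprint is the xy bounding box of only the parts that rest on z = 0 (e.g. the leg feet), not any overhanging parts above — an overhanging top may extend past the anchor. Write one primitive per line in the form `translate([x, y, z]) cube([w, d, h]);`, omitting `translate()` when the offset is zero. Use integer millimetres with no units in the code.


translate([162, 148, 0]) cube([3510, 88, 196]);


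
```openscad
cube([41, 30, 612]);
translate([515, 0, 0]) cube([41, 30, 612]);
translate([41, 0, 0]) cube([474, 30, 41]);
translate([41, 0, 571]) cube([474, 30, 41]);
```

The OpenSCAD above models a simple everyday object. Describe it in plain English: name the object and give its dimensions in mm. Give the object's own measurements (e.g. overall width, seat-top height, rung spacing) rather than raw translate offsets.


A rectangular picture frame lying in the x–z plane (depth along y). The opening is 474 mm wide (x) by 530 mm tall (z), surrounded by a border 41 mm wide on all four sides. The frame is 30 mm deep and is made of two full-height vertical stiles with two horizontal rails fitted between them.


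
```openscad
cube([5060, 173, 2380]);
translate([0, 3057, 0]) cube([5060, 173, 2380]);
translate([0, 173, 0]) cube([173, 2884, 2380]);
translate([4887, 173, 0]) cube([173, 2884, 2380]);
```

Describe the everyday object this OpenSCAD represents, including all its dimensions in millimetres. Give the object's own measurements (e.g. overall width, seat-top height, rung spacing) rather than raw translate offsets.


The wall frame of a small rectangular building: four walls, each 2380 mm tall and 173 mm thick, enclosing a footprint 5060 mm (x) by 3230 mm (y) outside-to-outside, with no floor or roof. The front and back walls (the −y and +y sides) span the full width; the two side walls fit between them.


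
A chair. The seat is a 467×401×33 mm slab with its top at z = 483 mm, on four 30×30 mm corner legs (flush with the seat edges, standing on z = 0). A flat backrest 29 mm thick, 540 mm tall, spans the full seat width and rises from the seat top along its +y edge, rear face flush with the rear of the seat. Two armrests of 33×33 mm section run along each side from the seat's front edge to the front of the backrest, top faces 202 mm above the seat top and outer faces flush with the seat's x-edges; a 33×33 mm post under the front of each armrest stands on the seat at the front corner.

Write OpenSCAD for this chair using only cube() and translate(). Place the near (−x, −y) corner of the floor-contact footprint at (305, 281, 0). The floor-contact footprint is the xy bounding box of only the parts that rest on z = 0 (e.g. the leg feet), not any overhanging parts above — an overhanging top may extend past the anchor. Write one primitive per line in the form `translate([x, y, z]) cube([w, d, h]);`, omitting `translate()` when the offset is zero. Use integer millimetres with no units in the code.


// leg_h = 483 - 33 = 450
// arm post h = 202 - 33 = 169
translate([305, 281, 450]) cube([467, 401, 33]);
translate([305, 281, 0]) cube([30, 30, 450]);
translate([742, 281, 0]) cube([30, 30, 450]);
translate([305, 652, 0]) cube([30, 30, 450]);
translate([742, 652, 0]) cube([30, 30, 450]);
translate([305, 653, 483]) cube([467, 29, 540]);
translate([305, 281, 652]) cube([33, 372, 33]);
translate([739, 281, 652]) cube([33, 372, 33]);
translate([305, 281, 483]) cube([33, 33, 169]);
translate([739, 281, 483]) cube([33, 33, 169]);
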